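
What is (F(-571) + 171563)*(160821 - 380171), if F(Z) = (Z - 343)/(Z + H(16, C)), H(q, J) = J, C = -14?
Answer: -4403024351030/117 ≈ -3.7633e+10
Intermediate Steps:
F(Z) = (-343 + Z)/(-14 + Z) (F(Z) = (Z - 343)/(Z - 14) = (-343 + Z)/(-14 + Z))
(F(-571) + 171563)*(160821 - 380171) = ((-343 - 571)/(-14 - 571) + 171563)*(160821 - 380171) = (-914/(-585) + 171563)*(-219350) = (-1/585*(-914) + 171563)*(-219350) = (914/585 + 171563)*(-219350) = (100365269/585)*(-219350) = -4403024351030/117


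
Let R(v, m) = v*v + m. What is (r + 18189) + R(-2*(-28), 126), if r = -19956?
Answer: 1495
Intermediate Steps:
R(v, m) = m + v**2 (R(v, m) = v**2 + m = m + v**2)
(r + 18189) + R(-2*(-28), 126) = (-19956 + 18189) + (126 + (-2*(-28))**2) = -1767 + (126 + 56**2) = -1767 + (126 + 3136) = -1767 + 3262 = 1495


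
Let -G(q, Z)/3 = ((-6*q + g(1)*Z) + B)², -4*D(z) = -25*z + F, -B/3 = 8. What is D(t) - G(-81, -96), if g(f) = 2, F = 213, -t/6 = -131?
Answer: 894237/4 ≈ 2.2356e+5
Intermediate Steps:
t = 786 (t = -6*(-131) = 786)
B = -24 (B = -3*8 = -24)
D(z) = -213/4 + 25*z/4 (D(z) = -(-25*z + 213)/4 = -(213 - 25*z)/4 = -213/4 + 25*z/4)
G(q, Z) = -3*(-24 - 6*q + 2*Z)² (G(q, Z) = -3*((-6*q + 2*Z) - 24)² = -3*(-24 - 6*q + 2*Z)²)
D(t) - G(-81, -96) = (-213/4 + (25/4)*786) - (-12)*(12 - 1*(-96) + 3*(-81))² = (-213/4 + 9825/2) - (-12)*(12 + 96 - 243)² = 19437/4 - (-12)*(-135)² = 19437/4 - (-12)*18225 = 19437/4 - 1*(-218700) = 19437/4 + 218700 = 894237/4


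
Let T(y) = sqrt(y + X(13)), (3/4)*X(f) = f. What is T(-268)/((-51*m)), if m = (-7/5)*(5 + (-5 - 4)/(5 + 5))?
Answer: 200*I*sqrt(141)/43911 ≈ 0.054084*I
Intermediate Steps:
X(f) = 4*f/3
T(y) = sqrt(52/3 + y) (T(y) = sqrt(y + (4/3)*13) = sqrt(y + 52/3) = sqrt(52/3 + y))
m = -287/50 (m = (-7*1/5)*(5 - 9/10) = -7*(5 - 9*1/10)/5 = -7*(5 - 9/10)/5 = -7/5*41/10 = -287/50 ≈ -5.7400)
T(-268)/((-51*m)) = (sqrt(156 + 9*(-268))/3)/((-51*(-287/50))) = (sqrt(156 - 2412)/3)/(14637/50) = (sqrt(-2256)/3)*(50/14637) = ((4*I*sqrt(141))/3)*(50/14637) = (4*I*sqrt(141)/3)*(50/14637) = 200*I*sqrt(141)/43911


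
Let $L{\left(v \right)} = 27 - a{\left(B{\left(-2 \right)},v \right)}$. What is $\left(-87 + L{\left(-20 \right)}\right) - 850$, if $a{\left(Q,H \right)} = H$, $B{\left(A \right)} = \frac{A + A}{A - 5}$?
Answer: $-890$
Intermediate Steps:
$B{\left(A \right)} = \frac{2 A}{-5 + A}$
$L{\left(v \right)} = 27 - v$
$\left(-87 + L{\left(-20 \right)}\right) - 850 = \left(-87 + \left(27 - -20\right)\right) - 850 = \left(-87 + \left(27 + 20\right)\right) - 850 = \left(-87 + 47\right) - 850 = -40 - 850 = -890$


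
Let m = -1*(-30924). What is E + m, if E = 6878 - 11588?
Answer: 26214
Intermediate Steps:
m = 30924
E = -4710
E + m = -4710 + 30924 = 26214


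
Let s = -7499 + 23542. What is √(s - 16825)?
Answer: I*√782 ≈ 27.964*I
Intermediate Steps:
s = 16043
√(s - 16825) = √(16043 - 16825) = √(-782) = I*√782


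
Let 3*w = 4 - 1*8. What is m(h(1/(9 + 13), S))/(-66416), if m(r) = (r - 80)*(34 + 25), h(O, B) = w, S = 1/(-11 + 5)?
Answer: 3599/49812 ≈ 0.072252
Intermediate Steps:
S = -⅙ (S = 1/(-6) = -⅙ ≈ -0.16667)
w = -4/3 (w = (4 - 1*8)/3 = (4 - 8)/3 = (⅓)*(-4) = -4/3 ≈ -1.3333)
h(O, B) = -4/3
m(r) = -4720 + 59*r (m(r) = (-80 + r)*59 = -4720 + 59*r)
m(h(1/(9 + 13), S))/(-66416) = (-4720 + 59*(-4/3))/(-66416) = (-4720 - 236/3)*(-1/66416) = -14396/3*(-1/66416) = 3599/49812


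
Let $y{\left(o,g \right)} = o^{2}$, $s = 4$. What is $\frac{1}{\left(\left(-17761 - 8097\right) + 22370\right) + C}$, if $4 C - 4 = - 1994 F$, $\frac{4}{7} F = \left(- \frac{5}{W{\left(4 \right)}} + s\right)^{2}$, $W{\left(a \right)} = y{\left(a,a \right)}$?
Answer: $- \frac{2048}{31435275} \approx -6.515 \cdot 10^{-5}$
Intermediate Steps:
$W{\left(a \right)} = a^{2}$
$F = \frac{24367}{1024}$ ($F = \frac{7 \left(- \frac{5}{4^{2}} + 4\right)^{2}}{4} = \frac{7 \left(- \frac{5}{16} + 4\right)^{2}}{4} = \frac{7 \left(\frac{59}{16}\right)^{2}}{4} = \frac{7}{4} \cdot \frac{3481}{256} = \frac{24367}{1024} \approx 23.796$)
$C = - \frac{24291851}{2048}$ ($C = 1 + \frac{\left(-1994\right) \frac{24367}{1024}}{4} = 1 + \frac{1}{4} \left(- \frac{24293899}{512}\right) = 1 - \frac{24293899}{2048} = - \frac{24291851}{2048} \approx -11861.0$)
$\frac{1}{\left(\left(-17761 - 8097\right) + 22370\right) + C} = \frac{1}{\left(\left(-17761 - 8097\right) + 22370\right) - \frac{24291851}{2048}} = \frac{1}{\left(-25858 + 22370\right) - \frac{24291851}{2048}} = \frac{1}{-3488 - \frac{24291851}{2048}} = \frac{1}{- \frac{31435275}{2048}} = - \frac{2048}{31435275}$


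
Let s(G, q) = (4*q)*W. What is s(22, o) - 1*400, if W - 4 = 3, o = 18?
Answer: 104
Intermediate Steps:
W = 7 (W = 4 + 3 = 7)
s(G, q) = 28*q (s(G, q) = (4*q)*7 = 28*q)
s(22, o) - 1*400 = 28*18 - 1*400 = 504 - 400 = 104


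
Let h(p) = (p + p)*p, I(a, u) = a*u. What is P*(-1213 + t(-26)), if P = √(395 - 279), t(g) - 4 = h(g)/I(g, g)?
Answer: -2414*√29 ≈ -13000.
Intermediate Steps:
h(p) = 2*p² (h(p) = (2*p)*p = 2*p²)
t(g) = 6 (t(g) = 4 + (2*g²)/((g*g)) = 4 + (2*g²)/(g²) = 4 + (2*g²)/g² = 4 + 2 = 6)
P = 2*√29 (P = √116 = 2*√29 ≈ 10.770)
P*(-1213 + t(-26)) = (2*√29)*(-1213 + 6) = (2*√29)*(-1207) = -2414*√29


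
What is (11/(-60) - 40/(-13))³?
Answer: 11497268593/474552000 ≈ 24.228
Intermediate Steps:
(11/(-60) - 40/(-13))³ = (11*(-1/60) - 40*(-1/13))³ = (-11/60 + 40/13)³ = (2257/780)³ = 11497268593/474552000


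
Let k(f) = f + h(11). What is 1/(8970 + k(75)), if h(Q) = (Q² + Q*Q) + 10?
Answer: 1/9297 ≈ 0.00010756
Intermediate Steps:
h(Q) = 10 + 2*Q² (h(Q) = (Q² + Q²) + 10 = 2*Q² + 10 = 10 + 2*Q²)
k(f) = 252 + f (k(f) = f + (10 + 2*11²) = f + (10 + 2*121) = f + (10 + 242) = f + 252 = 252 + f)
1/(8970 + k(75)) = 1/(8970 + (252 + 75)) = 1/(8970 + 327) = 1/9297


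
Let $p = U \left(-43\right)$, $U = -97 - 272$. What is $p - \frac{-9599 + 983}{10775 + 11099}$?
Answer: $\frac{173541687}{10937} \approx 15867.0$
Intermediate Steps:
$U = -369$
$p = 15867$ ($p = \left(-369\right) \left(-43\right) = 15867$)
$p - \frac{-9599 + 983}{10775 + 11099} = 15867 - \frac{-9599 + 983}{10775 + 11099} = 15867 - - \frac{8616}{21874} = 15867 - \left(-8616\right) \frac{1}{21874} = 15867 - - \frac{4308}{10937} = 15867 + \frac{4308}{10937} = \frac{173541687}{10937}$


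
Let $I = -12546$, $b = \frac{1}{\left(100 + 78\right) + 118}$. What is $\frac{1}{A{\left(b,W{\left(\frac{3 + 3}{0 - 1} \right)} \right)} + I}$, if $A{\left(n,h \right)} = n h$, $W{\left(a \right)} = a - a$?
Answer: $- \frac{1}{12546} \approx -7.9707 \cdot 10^{-5}$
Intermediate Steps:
$W{\left(a \right)} = 0$
$b = \frac{1}{296}$ ($b = \frac{1}{178 + 118} = \frac{1}{296} \approx 0.0033784$)
$A{\left(n,h \right)} = h n$
$\frac{1}{A{\left(b,W{\left(\frac{3 + 3}{0 - 1} \right)} \right)} + I} = \frac{1}{0 \cdot \frac{1}{296} - 12546} = \frac{1}{0 - 12546} = \frac{1}{-12546} = - \frac{1}{12546}$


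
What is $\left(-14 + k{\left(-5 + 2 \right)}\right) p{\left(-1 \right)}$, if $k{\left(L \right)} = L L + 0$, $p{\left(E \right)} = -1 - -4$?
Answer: $-15$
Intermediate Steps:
$p{\left(E \right)} = 3$ ($p{\left(E \right)} = -1 + 4 = 3$)
$k{\left(L \right)} = L^{2}$ ($k{\left(L \right)} = L^{2} + 0 = L^{2}$)
$\left(-14 + k{\left(-5 + 2 \right)}\right) p{\left(-1 \right)} = \left(-14 + \left(-5 + 2\right)^{2}\right) 3 = \left(-14 + \left(-3\right)^{2}\right) 3 = \left(-14 + 9\right) 3 = \left(-5\right) 3 = -15$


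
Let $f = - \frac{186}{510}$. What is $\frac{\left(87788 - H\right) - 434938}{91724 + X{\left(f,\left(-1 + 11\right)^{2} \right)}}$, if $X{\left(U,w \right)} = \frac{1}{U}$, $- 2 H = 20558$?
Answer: $- \frac{10443001}{2843359} \approx -3.6728$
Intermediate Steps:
$f = - \frac{31}{85}$ ($f = \left(-186\right) \frac{1}{510} = - \frac{31}{85} \approx -0.36471$)
$H = -10279$ ($H = \left(- \frac{1}{2}\right) 20558 = -10279$)
$\frac{\left(87788 - H\right) - 434938}{91724 + X{\left(f,\left(-1 + 11\right)^{2} \right)}} = \frac{\left(87788 - -10279\right) - 434938}{91724 + \frac{1}{- \frac{31}{85}}} = \frac{\left(87788 + 10279\right) - 434938}{91724 - \frac{85}{31}} = \frac{98067 - 434938}{\frac{2843359}{31}} = \left(-336871\right) \frac{31}{2843359} = - \frac{10443001}{2843359}$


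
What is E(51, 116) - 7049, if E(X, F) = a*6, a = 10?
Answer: -6989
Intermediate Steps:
E(X, F) = 60 (E(X, F) = 10*6 = 60)
E(51, 116) - 7049 = 60 - 7049 = -6989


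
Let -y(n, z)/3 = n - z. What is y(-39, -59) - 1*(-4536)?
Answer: 4476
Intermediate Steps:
y(n, z) = -3*n + 3*z (y(n, z) = -3*(n - z) = -3*n + 3*z)
y(-39, -59) - 1*(-4536) = (-3*(-39) + 3*(-59)) - 1*(-4536) = (117 - 177) + 4536 = -60 + 4536 = 4476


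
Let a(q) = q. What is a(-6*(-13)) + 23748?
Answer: 23826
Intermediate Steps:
a(-6*(-13)) + 23748 = -6*(-13) + 23748 = 78 + 23748 = 23826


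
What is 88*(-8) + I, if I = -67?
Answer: -771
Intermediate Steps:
88*(-8) + I = 88*(-8) - 67 = -704 - 67 = -771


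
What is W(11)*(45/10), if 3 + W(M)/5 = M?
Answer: 180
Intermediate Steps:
W(M) = -15 + 5*M
W(11)*(45/10) = (-15 + 5*11)*(45/10) = (-15 + 55)*(45*(1/10)) = 40*(9/2) = 180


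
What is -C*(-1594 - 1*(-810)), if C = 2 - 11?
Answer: -7056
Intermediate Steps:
C = -9
-C*(-1594 - 1*(-810)) = -(-9)*(-1594 - 1*(-810)) = -(-9)*(-1594 + 810) = -(-9)*(-784) = -1*7056 = -7056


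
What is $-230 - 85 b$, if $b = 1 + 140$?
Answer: $-12215$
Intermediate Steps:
$b = 141$
$-230 - 85 b = -230 - 11985 = -12215$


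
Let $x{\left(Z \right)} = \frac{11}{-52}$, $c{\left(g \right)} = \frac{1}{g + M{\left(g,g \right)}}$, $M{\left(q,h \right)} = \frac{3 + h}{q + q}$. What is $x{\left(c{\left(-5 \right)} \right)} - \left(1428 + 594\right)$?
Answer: $- \frac{105155}{52} \approx -2022.2$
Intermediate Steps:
$M{\left(q,h \right)} = \frac{3 + h}{2 q}$
$c{\left(g \right)} = \frac{1}{g + \frac{3 + g}{2 g}}$
$x{\left(Z \right)} = - \frac{11}{52}$ ($x{\left(Z \right)} = 11 \left(- \frac{1}{52}\right) = - \frac{11}{52}$)
$x{\left(c{\left(-5 \right)} \right)} - \left(1428 + 594\right) = - \frac{11}{52} - \left(1428 + 594\right) = - \frac{11}{52} - 2022 = - \frac{105155}{52}$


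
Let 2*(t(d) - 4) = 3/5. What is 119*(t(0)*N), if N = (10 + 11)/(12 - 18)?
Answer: -35819/20 ≈ -1790.9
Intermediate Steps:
t(d) = 43/10 (t(d) = 4 + (3/5)/2 = 4 + (3*(⅕))/2 = 4 + (½)*(⅗) = 4 + 3/10 = 43/10)
N = -7/2 (N = 21/(-6) = 21*(-⅙) = -7/2 ≈ -3.5000)
119*(t(0)*N) = 119*((43/10)*(-7/2)) = 119*(-301/20) = -35819/20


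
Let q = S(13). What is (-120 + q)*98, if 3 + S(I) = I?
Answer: -10780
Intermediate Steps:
S(I) = -3 + I
q = 10 (q = -3 + 13 = 10)
(-120 + q)*98 = (-120 + 10)*98 = -110*98 = -10780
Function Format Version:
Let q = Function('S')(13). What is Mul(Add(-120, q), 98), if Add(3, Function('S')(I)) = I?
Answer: -10780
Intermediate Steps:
Function('S')(I) = Add(-3, I)
q = 10 (q = Add(-3, 13) = 10)
Mul(Add(-120, q), 98) = Mul(Add(-120, 10), 98) = Mul(-110, 98) = -10780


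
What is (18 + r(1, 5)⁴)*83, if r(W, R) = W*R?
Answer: 53369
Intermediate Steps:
r(W, R) = R*W
(18 + r(1, 5)⁴)*83 = (18 + (5*1)⁴)*83 = (18 + 5⁴)*83 = (18 + 625)*83 = 643*83 = 53369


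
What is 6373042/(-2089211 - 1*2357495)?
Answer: -3186521/2223353 ≈ -1.4332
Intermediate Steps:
6373042/(-2089211 - 1*2357495) = 6373042/(-2089211 - 2357495) = 6373042/(-4446706) = 6373042*(-1/4446706) = -3186521/2223353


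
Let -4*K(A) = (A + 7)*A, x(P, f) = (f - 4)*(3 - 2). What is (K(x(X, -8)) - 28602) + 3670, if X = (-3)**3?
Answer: -24947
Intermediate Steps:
X = -27
x(P, f) = -4 + f (x(P, f) = (-4 + f)*1 = -4 + f)
K(A) = -A*(7 + A)/4 (K(A) = -(A + 7)*A/4 = -(7 + A)*A/4 = -A*(7 + A)/4)
(K(x(X, -8)) - 28602) + 3670 = (-(-4 - 8)*(7 + (-4 - 8))/4 - 28602) + 3670 = (-1/4*(-12)*(7 - 12) - 28602) + 3670 = (-1/4*(-12)*(-5) - 28602) + 3670 = (-15 - 28602) + 3670 = -28617 + 3670 = -24947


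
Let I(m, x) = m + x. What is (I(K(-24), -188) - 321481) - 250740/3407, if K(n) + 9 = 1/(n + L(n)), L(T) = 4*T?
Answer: -131544925727/408840 ≈ -3.2175e+5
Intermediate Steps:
K(n) = -9 + 1/(5*n) (K(n) = -9 + 1/(n + 4*n) = -9 + 1/(5*n))
(I(K(-24), -188) - 321481) - 250740/3407 = (((-9 + (1/5)/(-24)) - 188) - 321481) - 250740/3407 = (((-9 + (1/5)*(-1/24)) - 188) - 321481) - 250740*1/3407 = (((-9 - 1/120) - 188) - 321481) - 250740/3407 = ((-1081/120 - 188) - 321481) - 250740/3407 = (-23641/120 - 321481) - 250740/3407 = -38601361/120 - 250740/3407 = -131544925727/408840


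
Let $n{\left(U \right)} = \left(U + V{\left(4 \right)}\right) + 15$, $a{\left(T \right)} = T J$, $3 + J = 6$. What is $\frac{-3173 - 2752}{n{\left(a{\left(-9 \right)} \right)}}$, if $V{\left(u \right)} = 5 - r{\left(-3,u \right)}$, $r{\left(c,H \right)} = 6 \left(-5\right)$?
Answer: $- \frac{5925}{23} \approx -257.61$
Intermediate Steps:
$J = 3$ ($J = -3 + 6 = 3$)
$r{\left(c,H \right)} = -30$
$V{\left(u \right)} = 35$ ($V{\left(u \right)} = 5 - -30 = 5 + 30 = 35$)
$a{\left(T \right)} = 3 T$ ($a{\left(T \right)} = T 3 = 3 T$)
$n{\left(U \right)} = 50 + U$ ($n{\left(U \right)} = \left(U + 35\right) + 15 = \left(35 + U\right) + 15 = 50 + U$)
$\frac{-3173 - 2752}{n{\left(a{\left(-9 \right)} \right)}} = \frac{-3173 - 2752}{50 + 3 \left(-9\right)} = \frac{-3173 - 2752}{50 - 27} = - \frac{5925}{23}$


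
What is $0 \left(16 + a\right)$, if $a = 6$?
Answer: $0$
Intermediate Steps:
$0 \left(16 + a\right) = 0 \left(16 + 6\right) = 0 \cdot 22 = 0$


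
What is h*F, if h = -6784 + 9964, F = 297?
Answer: 944460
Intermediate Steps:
h = 3180
h*F = 3180*297 = 944460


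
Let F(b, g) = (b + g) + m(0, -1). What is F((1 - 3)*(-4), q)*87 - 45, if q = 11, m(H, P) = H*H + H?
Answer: 1608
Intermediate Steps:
m(H, P) = H + H² (m(H, P) = H² + H = H + H²)
F(b, g) = b + g (F(b, g) = (b + g) + 0*(1 + 0) = (b + g) + 0*1 = (b + g) + 0 = b + g)
F((1 - 3)*(-4), q)*87 - 45 = ((1 - 3)*(-4) + 11)*87 - 45 = (-2*(-4) + 11)*87 - 45 = (8 + 11)*87 - 45 = 19*87 - 45 = 1653 - 45 = 1608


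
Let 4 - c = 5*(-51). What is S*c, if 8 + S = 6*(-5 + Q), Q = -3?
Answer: -14504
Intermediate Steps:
c = 259 (c = 4 - 5*(-51) = 4 - 1*(-255) = 4 + 255 = 259)
S = -56 (S = -8 + 6*(-5 - 3) = -8 + 6*(-8) = -8 - 48 = -56)
S*c = -56*259 = -14504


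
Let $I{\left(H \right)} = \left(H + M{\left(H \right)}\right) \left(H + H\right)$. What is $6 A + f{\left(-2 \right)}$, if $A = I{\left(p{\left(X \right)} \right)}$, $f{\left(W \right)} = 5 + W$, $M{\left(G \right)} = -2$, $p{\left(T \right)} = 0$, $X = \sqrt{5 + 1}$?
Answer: $3$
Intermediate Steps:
$X = \sqrt{6} \approx 2.4495$
$I{\left(H \right)} = 2 H \left(-2 + H\right)$ ($I{\left(H \right)} = \left(H - 2\right) \left(H + H\right) = \left(-2 + H\right) 2 H = 2 H \left(-2 + H\right)$)
$A = 0$ ($A = 2 \cdot 0 \left(-2 + 0\right) = 2 \cdot 0 \left(-2\right) = 0$)
$6 A + f{\left(-2 \right)} = 6 \cdot 0 + \left(5 - 2\right) = 0 + 3 = 3$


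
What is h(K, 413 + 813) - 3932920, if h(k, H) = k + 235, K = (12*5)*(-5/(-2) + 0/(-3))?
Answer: -3932535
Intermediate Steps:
K = 150 (K = 60*(-5*(-1/2) + 0*(-1/3)) = 60*(5/2 + 0) = 60*(5/2) = 150)
h(k, H) = 235 + k
h(K, 413 + 813) - 3932920 = (235 + 150) - 3932920 = 385 - 3932920 = -3932535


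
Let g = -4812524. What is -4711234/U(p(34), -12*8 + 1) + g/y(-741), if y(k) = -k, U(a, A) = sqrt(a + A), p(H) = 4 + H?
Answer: -4812524/741 + 4711234*I*sqrt(57)/57 ≈ -6494.6 + 6.2402e+5*I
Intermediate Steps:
U(a, A) = sqrt(A + a)
-4711234/U(p(34), -12*8 + 1) + g/y(-741) = -4711234/sqrt((-12*8 + 1) + (4 + 34)) - 4812524/((-1*(-741))) = -4711234/sqrt((-96 + 1) + 38) - 4812524/741 = -4711234/sqrt(-95 + 38) - 4812524*1/741 = -4711234*(-I*sqrt(57)/57) - 4812524/741 = -(-4711234)*I*sqrt(57)/57 - 4812524/741 = 4711234*I*sqrt(57)/57 - 4812524/741 = -4812524/741 + 4711234*I*sqrt(57)/57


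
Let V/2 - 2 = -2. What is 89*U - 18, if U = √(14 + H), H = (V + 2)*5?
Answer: -18 + 178*√6 ≈ 418.01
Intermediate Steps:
V = 0 (V = 4 + 2*(-2) = 4 - 4 = 0)
H = 10 (H = (0 + 2)*5 = 2*5 = 10)
U = 2*√6 (U = √(14 + 10) = √24 = 2*√6 ≈ 4.8990)
89*U - 18 = 89*(2*√6) - 18 = 178*√6 - 18 = -18 + 178*√6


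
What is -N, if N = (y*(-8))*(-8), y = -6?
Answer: 384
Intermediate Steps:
N = -384 (N = -6*(-8)*(-8) = 48*(-8) = -384)
-N = -1*(-384) = 384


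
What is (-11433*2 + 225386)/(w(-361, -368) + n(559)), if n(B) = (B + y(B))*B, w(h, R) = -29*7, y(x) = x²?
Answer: 202520/174989157 ≈ 0.0011573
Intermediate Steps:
w(h, R) = -203
n(B) = B*(B + B²) (n(B) = (B + B²)*B = B*(B + B²))
(-11433*2 + 225386)/(w(-361, -368) + n(559)) = (-11433*2 + 225386)/(-203 + 559²*(1 + 559)) = (-22866 + 225386)/(-203 + 312481*560) = 202520/(-203 + 174989360) = 202520/174989157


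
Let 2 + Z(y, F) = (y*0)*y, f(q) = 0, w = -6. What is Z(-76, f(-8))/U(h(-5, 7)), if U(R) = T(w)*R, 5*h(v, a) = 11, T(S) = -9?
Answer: 10/99 ≈ 0.10101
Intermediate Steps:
h(v, a) = 11/5 (h(v, a) = (⅕)*11 = 11/5)
Z(y, F) = -2 (Z(y, F) = -2 + (y*0)*y = -2 + 0*y = -2 + 0 = -2)
U(R) = -9*R
Z(-76, f(-8))/U(h(-5, 7)) = -2/((-9*11/5)) = -2/(-99/5) = -2*(-5/99) = 10/99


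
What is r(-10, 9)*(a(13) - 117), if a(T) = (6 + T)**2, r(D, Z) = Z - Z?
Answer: 0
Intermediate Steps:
r(D, Z) = 0
r(-10, 9)*(a(13) - 117) = 0*((6 + 13)**2 - 117) = 0*(19**2 - 117) = 0*(361 - 117) = 0*244 = 0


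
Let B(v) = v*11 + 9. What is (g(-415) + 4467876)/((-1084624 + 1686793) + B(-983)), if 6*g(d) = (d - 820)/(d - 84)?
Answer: 13376821979/1770546810 ≈ 7.5552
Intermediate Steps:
B(v) = 9 + 11*v (B(v) = 11*v + 9 = 9 + 11*v)
g(d) = (-820 + d)/(6*(-84 + d)) (g(d) = ((d - 820)/(d - 84))/6 = ((-820 + d)/(-84 + d))/6 = (-820 + d)/(6*(-84 + d)))
(g(-415) + 4467876)/((-1084624 + 1686793) + B(-983)) = ((-820 - 415)/(6*(-84 - 415)) + 4467876)/((-1084624 + 1686793) + (9 + 11*(-983))) = ((⅙)*(-1235)/(-499) + 4467876)/(602169 + (9 - 10813)) = ((⅙)*(-1/499)*(-1235) + 4467876)/(602169 - 10804) = (1235/2994 + 4467876)/591365 = (13376821979/2994)*(1/591365) = 13376821979/1770546810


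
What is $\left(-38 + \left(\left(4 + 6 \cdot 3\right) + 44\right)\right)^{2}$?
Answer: $784$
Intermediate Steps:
$\left(-38 + \left(\left(4 + 6 \cdot 3\right) + 44\right)\right)^{2} = \left(-38 + \left(\left(4 + 18\right) + 44\right)\right)^{2} = \left(-38 + \left(22 + 44\right)\right)^{2} = \left(-38 + 66\right)^{2} = 28^{2} = 784$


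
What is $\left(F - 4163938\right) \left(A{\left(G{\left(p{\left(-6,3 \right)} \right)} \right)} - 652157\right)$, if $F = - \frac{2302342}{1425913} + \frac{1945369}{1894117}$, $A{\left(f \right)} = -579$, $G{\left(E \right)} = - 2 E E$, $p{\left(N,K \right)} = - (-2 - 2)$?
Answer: $\frac{7340771602544568647090240}{2700846053821} \approx 2.718 \cdot 10^{12}$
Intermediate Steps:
$p{\left(N,K \right)} = 4$ ($p{\left(N,K \right)} = \left(-1\right) \left(-4\right) = 4$)
$G{\left(E \right)} = - 2 E^{2}$
$F = - \frac{1586978175117}{2700846053821}$ ($F = \left(-2302342\right) \frac{1}{1425913} + 1945369 \cdot \frac{1}{1894117} = - \frac{2302342}{1425913} + \frac{1945369}{1894117} = - \frac{1586978175117}{2700846053821} \approx -0.58759$)
$\left(F - 4163938\right) \left(A{\left(G{\left(p{\left(-6,3 \right)} \right)} \right)} - 652157\right) = \left(- \frac{1586978175117}{2700846053821} - 4163938\right) \left(-579 - 652157\right) = \left(- \frac{11246157102633482215}{2700846053821}\right) \left(-652736\right) = \frac{7340771602544568647090240}{2700846053821}$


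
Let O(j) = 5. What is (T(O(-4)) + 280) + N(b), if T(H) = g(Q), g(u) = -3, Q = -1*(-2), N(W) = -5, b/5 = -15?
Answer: 272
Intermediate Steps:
b = -75 (b = 5*(-15) = -75)
Q = 2
T(H) = -3
(T(O(-4)) + 280) + N(b) = (-3 + 280) - 5 = 277 - 5 = 272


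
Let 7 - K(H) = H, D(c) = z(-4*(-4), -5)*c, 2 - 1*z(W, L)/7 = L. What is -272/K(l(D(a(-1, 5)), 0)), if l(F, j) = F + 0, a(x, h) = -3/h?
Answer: -680/91 ≈ -7.4725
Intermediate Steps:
z(W, L) = 14 - 7*L
D(c) = 49*c (D(c) = (14 - 7*(-5))*c = (14 + 35)*c = 49*c)
l(F, j) = F
K(H) = 7 - H
-272/K(l(D(a(-1, 5)), 0)) = -272/(7 - 49*(-3/5)) = -272/(7 - 49*(-3*⅕)) = -272/(7 - 49*(-3)/5) = -272/(7 - 1*(-147/5)) = -272/(7 + 147/5) = -272/182/5 = -272*5/182 = -680/91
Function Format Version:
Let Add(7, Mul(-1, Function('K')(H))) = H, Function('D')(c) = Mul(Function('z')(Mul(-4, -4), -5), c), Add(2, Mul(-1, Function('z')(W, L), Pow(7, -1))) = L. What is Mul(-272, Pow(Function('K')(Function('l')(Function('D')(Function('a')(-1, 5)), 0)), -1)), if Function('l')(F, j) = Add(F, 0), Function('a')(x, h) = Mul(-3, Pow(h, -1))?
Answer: Rational(-680, 91) ≈ -7.4725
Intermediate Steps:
Function('z')(W, L) = Add(14, Mul(-7, L))
Function('D')(c) = Mul(49, c) (Function('D')(c) = Mul(Add(14, Mul(-7, -5)), c) = Mul(Add(14, 35), c) = Mul(49, c))
Function('l')(F, j) = F
Function('K')(H) = Add(7, Mul(-1, H))
Mul(-272, Pow(Function('K')(Function('l')(Function('D')(Function('a')(-1, 5)), 0)), -1)) = Mul(-272, Pow(Add(7, Mul(-1, Mul(49, Mul(-3, Pow(5, -1))))), -1)) = Mul(-272, Pow(Add(7, Mul(-1, Mul(49, Mul(-3, Rational(1, 5))))), -1)) = Mul(-272, Pow(Add(7, Mul(-1, Mul(49, Rational(-3, 5)))), -1)) = Mul(-272, Pow(Add(7, Mul(-1, Rational(-147, 5))), -1)) = Mul(-272, Pow(Add(7, Rational(147, 5)), -1)) = Mul(-272, Pow(Rational(182, 5), -1)) = Mul(-272, Rational(5, 182)) = Rational(-680, 91)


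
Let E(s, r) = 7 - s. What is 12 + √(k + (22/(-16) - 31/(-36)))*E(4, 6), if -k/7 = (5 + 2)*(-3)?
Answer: 12 + √21094/4 ≈ 48.309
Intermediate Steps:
k = 147 (k = -7*(5 + 2)*(-3) = -49*(-3) = -7*(-21) = 147)
12 + √(k + (22/(-16) - 31/(-36)))*E(4, 6) = 12 + √(147 + (22/(-16) - 31/(-36)))*(7 - 1*4) = 12 + √(147 + (22*(-1/16) - 31*(-1/36)))*(7 - 4) = 12 + √(147 + (-11/8 + 31/36))*3 = 12 + √(147 - 37/72)*3 = 12 + √(10547/72)*3 = 12 + (√21094/12)*3 = 12 + √21094/4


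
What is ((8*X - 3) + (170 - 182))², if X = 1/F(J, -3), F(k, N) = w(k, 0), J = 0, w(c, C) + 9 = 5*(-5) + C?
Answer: 67081/289 ≈ 232.11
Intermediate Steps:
w(c, C) = -34 + C (w(c, C) = -9 + (5*(-5) + C) = -9 + (-25 + C) = -34 + C)
F(k, N) = -34 (F(k, N) = -34 + 0 = -34)
X = -1/34 (X = 1/(-34) = -1/34 ≈ -0.029412)
((8*X - 3) + (170 - 182))² = ((8*(-1/34) - 3) + (170 - 182))² = ((-4/17 - 3) - 12)² = (-55/17 - 12)² = (-259/17)² = 67081/289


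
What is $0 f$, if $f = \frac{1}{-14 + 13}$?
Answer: $0$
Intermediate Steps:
$f = -1$ ($f = \frac{1}{-1} = -1$)
$0 f = 0 \left(-1\right) = 0$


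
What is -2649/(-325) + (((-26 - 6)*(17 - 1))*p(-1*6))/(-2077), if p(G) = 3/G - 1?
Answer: 5252373/675025 ≈ 7.7810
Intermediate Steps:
p(G) = -1 + 3/G
-2649/(-325) + (((-26 - 6)*(17 - 1))*p(-1*6))/(-2077) = -2649/(-325) + (((-26 - 6)*(17 - 1))*((3 - (-1)*6)/((-1*6))))/(-2077) = -2649*(-1/325) + ((-32*16)*((3 - 1*(-6))/(-6)))*(-1/2077) = 2649/325 - (-256)*(3 + 6)/3*(-1/2077) = 2649/325 - (-256)*9/3*(-1/2077) = 2649/325 - 512*(-3/2)*(-1/2077) = 2649/325 + 768*(-1/2077) = 2649/325 - 768/2077 = 5252373/675025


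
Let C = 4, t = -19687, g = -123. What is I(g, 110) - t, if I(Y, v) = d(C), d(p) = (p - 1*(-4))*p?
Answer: 19719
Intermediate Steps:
d(p) = p*(4 + p) (d(p) = (p + 4)*p = (4 + p)*p = p*(4 + p))
I(Y, v) = 32 (I(Y, v) = 4*(4 + 4) = 4*8 = 32)
I(g, 110) - t = 32 - 1*(-19687) = 32 + 19687 = 19719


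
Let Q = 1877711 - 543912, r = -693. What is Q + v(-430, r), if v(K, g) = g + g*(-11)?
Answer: 1340729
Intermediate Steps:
v(K, g) = -10*g (v(K, g) = g - 11*g = -10*g)
Q = 1333799
Q + v(-430, r) = 1333799 - 10*(-693) = 1333799 + 6930 = 1340729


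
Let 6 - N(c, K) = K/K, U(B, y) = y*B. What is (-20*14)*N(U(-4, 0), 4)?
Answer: -1400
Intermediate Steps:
U(B, y) = B*y
N(c, K) = 5 (N(c, K) = 6 - K/K = 6 - 1*1 = 6 - 1 = 5)
(-20*14)*N(U(-4, 0), 4) = -20*14*5 = -280*5 = -1400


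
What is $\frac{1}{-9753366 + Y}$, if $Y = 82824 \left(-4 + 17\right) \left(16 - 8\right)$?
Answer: $- \frac{1}{1139670} \approx -8.7745 \cdot 10^{-7}$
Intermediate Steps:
$Y = 8613696$ ($Y = 82824 \cdot 13 \cdot 8 = 82824 \cdot 104 = 8613696$)
$\frac{1}{-9753366 + Y} = \frac{1}{-9753366 + 8613696} = \frac{1}{-1139670} = - \frac{1}{1139670}$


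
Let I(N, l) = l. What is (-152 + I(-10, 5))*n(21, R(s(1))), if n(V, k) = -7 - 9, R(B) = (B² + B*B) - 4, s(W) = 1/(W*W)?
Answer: 2352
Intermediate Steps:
s(W) = W⁻²
R(B) = -4 + 2*B² (R(B) = (B² + B²) - 4 = 2*B² - 4 = -4 + 2*B²)
n(V, k) = -16
(-152 + I(-10, 5))*n(21, R(s(1))) = (-152 + 5)*(-16) = -147*(-16) = 2352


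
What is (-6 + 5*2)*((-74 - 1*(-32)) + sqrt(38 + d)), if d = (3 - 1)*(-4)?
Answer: -168 + 4*sqrt(30) ≈ -146.09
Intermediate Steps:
d = -8 (d = 2*(-4) = -8)
(-6 + 5*2)*((-74 - 1*(-32)) + sqrt(38 + d)) = (-6 + 5*2)*((-74 - 1*(-32)) + sqrt(38 - 8)) = (-6 + 10)*((-74 + 32) + sqrt(30)) = 4*(-42 + sqrt(30)) = -168 + 4*sqrt(30)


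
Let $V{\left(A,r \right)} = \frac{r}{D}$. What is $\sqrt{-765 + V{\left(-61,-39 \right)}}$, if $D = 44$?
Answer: $\frac{i \sqrt{370689}}{22} \approx 27.675 i$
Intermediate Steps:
$V{\left(A,r \right)} = \frac{r}{44}$
$\sqrt{-765 + V{\left(-61,-39 \right)}} = \sqrt{-765 + \frac{1}{44} \left(-39\right)} = \sqrt{-765 - \frac{39}{44}} = \sqrt{- \frac{33699}{44}} = \frac{i \sqrt{370689}}{22}$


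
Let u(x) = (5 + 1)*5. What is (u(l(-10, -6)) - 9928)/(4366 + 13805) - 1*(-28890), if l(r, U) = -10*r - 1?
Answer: 524950292/18171 ≈ 28889.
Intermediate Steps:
l(r, U) = -1 - 10*r
u(x) = 30 (u(x) = 6*5 = 30)
(u(l(-10, -6)) - 9928)/(4366 + 13805) - 1*(-28890) = (30 - 9928)/(4366 + 13805) - 1*(-28890) = -9898/18171 + 28890 = 524950292/18171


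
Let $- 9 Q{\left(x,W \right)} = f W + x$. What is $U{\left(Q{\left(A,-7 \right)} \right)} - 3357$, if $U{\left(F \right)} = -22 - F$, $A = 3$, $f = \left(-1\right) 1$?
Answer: $- \frac{30401}{9} \approx -3377.9$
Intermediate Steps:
$f = -1$
$Q{\left(x,W \right)} = - \frac{x}{9} + \frac{W}{9}$ ($Q{\left(x,W \right)} = - \frac{- W + x}{9} = - \frac{x - W}{9} = - \frac{x}{9} + \frac{W}{9}$)
$U{\left(Q{\left(A,-7 \right)} \right)} - 3357 = \left(-22 - \left(\left(- \frac{1}{9}\right) 3 + \frac{1}{9} \left(-7\right)\right)\right) - 3357 = \left(-22 - \left(- \frac{1}{3} - \frac{7}{9}\right)\right) - 3357 = \left(-22 - - \frac{10}{9}\right) - 3357 = \left(-22 + \frac{10}{9}\right) - 3357 = - \frac{188}{9} - 3357 = - \frac{30401}{9}$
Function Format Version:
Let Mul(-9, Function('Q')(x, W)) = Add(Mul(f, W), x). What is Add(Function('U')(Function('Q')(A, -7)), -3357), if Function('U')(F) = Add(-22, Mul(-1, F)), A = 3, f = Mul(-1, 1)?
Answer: Rational(-30401, 9) ≈ -3377.9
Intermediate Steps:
f = -1
Function('Q')(x, W) = Add(Mul(Rational(-1, 9), x), Mul(Rational(1, 9), W)) (Function('Q')(x, W) = Mul(Rational(-1, 9), Add(Mul(-1, W), x)) = Mul(Rational(-1, 9), Add(x, Mul(-1, W))) = Add(Mul(Rational(-1, 9), x), Mul(Rational(1, 9), W)))
Add(Function('U')(Function('Q')(A, -7)), -3357) = Add(Add(-22, Mul(-1, Add(Mul(Rational(-1, 9), 3), Mul(Rational(1, 9), -7)))), -3357) = Add(Add(-22, Mul(-1, Add(Rational(-1, 3), Rational(-7, 9)))), -3357) = Add(Add(-22, Mul(-1, Rational(-10, 9))), -3357) = Add(Add(-22, Rational(10, 9)), -3357) = Add(Rational(-188, 9), -3357) = Rational(-30401, 9)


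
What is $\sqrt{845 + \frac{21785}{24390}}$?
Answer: $\frac{\sqrt{2236436714}}{1626} \approx 29.084$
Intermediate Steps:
$\sqrt{845 + \frac{21785}{24390}} = \sqrt{845 + 21785 \cdot \frac{1}{24390}} = \sqrt{845 + \frac{4357}{4878}} = \sqrt{\frac{4126267}{4878}} = \frac{\sqrt{2236436714}}{1626}$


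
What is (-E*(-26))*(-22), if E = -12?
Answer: 6864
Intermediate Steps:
(-E*(-26))*(-22) = (-1*(-12)*(-26))*(-22) = (12*(-26))*(-22) = -312*(-22) = 6864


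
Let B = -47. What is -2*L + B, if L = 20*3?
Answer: -167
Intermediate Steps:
L = 60
-2*L + B = -2*60 - 47 = -120 - 47 = -167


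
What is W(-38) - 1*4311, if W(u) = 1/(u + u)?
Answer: -327637/76 ≈ -4311.0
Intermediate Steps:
W(u) = 1/(2*u)
W(-38) - 1*4311 = (1/2)/(-38) - 1*4311 = (1/2)*(-1/38) - 4311 = -1/76 - 4311 = -327637/76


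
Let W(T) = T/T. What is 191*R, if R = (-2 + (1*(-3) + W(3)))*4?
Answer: -3056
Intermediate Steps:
W(T) = 1
R = -16 (R = (-2 + (1*(-3) + 1))*4 = (-2 + (-3 + 1))*4 = (-2 - 2)*4 = -4*4 = -16)
191*R = 191*(-16) = -3056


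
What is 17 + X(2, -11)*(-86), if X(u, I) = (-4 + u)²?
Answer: -327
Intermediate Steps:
17 + X(2, -11)*(-86) = 17 + (-4 + 2)²*(-86) = 17 + (-2)²*(-86) = 17 + 4*(-86) = 17 - 344 = -327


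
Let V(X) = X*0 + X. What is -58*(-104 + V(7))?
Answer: 5626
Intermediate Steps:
V(X) = X (V(X) = 0 + X = X)
-58*(-104 + V(7)) = -58*(-104 + 7) = -58*(-97) = 5626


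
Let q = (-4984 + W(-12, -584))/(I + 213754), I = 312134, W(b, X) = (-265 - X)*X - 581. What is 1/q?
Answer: -525888/191861 ≈ -2.7410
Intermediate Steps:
W(b, X) = -581 + X*(-265 - X) (W(b, X) = X*(-265 - X) - 581 = -581 + X*(-265 - X))
q = -191861/525888 (q = (-4984 + (-581 - 1*(-584)² - 265*(-584)))/(312134 + 213754) = (-4984 + (-581 - 1*341056 + 154760))/525888 = (-4984 + (-581 - 341056 + 154760))*(1/525888) = (-4984 - 186877)*(1/525888) = -191861*1/525888 = -191861/525888 ≈ -0.36483)
1/q = 1/(-191861/525888) = -525888/191861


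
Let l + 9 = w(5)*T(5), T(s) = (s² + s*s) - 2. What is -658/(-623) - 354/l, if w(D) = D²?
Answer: 26816/35333 ≈ 0.75895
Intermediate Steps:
T(s) = -2 + 2*s² (T(s) = (s² + s²) - 2 = 2*s² - 2 = -2 + 2*s²)
l = 1191 (l = -9 + 5²*(-2 + 2*5²) = -9 + 25*(-2 + 2*25) = -9 + 25*(-2 + 50) = -9 + 25*48 = -9 + 1200 = 1191)
-658/(-623) - 354/l = -658/(-623) - 354/1191 = -658*(-1/623) - 354*1/1191 = 94/89 - 118/397 = 26816/35333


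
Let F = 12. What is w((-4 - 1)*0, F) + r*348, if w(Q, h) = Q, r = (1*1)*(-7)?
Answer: -2436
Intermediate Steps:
r = -7 (r = 1*(-7) = -7)
w((-4 - 1)*0, F) + r*348 = (-4 - 1)*0 - 7*348 = -5*0 - 2436 = 0 - 2436 = -2436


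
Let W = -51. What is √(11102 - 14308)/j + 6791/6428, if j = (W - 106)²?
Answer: 6791/6428 + I*√3206/24649 ≈ 1.0565 + 0.0022971*I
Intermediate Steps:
j = 24649 (j = (-51 - 106)² = (-157)² = 24649)
√(11102 - 14308)/j + 6791/6428 = √(11102 - 14308)/24649 + 6791/6428 = √(-3206)*(1/24649) + 6791*(1/6428) = (I*√3206)*(1/24649) + 6791/6428 = I*√3206/24649 + 6791/6428 = 6791/6428 + I*√3206/24649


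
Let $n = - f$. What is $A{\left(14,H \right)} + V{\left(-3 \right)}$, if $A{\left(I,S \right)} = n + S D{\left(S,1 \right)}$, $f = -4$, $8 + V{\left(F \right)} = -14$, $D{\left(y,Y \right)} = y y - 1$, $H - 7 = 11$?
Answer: $5796$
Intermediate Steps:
$H = 18$ ($H = 7 + 11 = 18$)
$D{\left(y,Y \right)} = -1 + y^{2}$ ($D{\left(y,Y \right)} = y^{2} - 1 = -1 + y^{2}$)
$V{\left(F \right)} = -22$ ($V{\left(F \right)} = -8 - 14 = -22$)
$n = 4$ ($n = \left(-1\right) \left(-4\right) = 4$)
$A{\left(I,S \right)} = 4 + S \left(-1 + S^{2}\right)$
$A{\left(14,H \right)} + V{\left(-3 \right)} = \left(4 + 18^{3} - 18\right) - 22 = \left(4 + 5832 - 18\right) - 22 = 5818 - 22 = 5796$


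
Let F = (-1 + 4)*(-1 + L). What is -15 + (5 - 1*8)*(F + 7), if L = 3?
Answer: -54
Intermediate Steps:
F = 6 (F = (-1 + 4)*(-1 + 3) = 3*2 = 6)
-15 + (5 - 1*8)*(F + 7) = -15 + (5 - 1*8)*(6 + 7) = -15 + (5 - 8)*13 = -15 - 3*13 = -15 - 39 = -54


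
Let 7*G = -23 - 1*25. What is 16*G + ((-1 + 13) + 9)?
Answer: -621/7 ≈ -88.714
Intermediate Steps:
G = -48/7 (G = (-23 - 1*25)/7 = (-23 - 25)/7 = (⅐)*(-48) = -48/7 ≈ -6.8571)
16*G + ((-1 + 13) + 9) = 16*(-48/7) + ((-1 + 13) + 9) = -768/7 + (12 + 9) = -768/7 + 21 = -621/7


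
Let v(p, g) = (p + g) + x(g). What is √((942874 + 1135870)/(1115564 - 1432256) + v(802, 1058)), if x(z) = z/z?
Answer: √1291586685799/26391 ≈ 43.063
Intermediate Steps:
x(z) = 1
v(p, g) = 1 + g + p (v(p, g) = (p + g) + 1 = (g + p) + 1 = 1 + g + p)
√((942874 + 1135870)/(1115564 - 1432256) + v(802, 1058)) = √((942874 + 1135870)/(1115564 - 1432256) + (1 + 1058 + 802)) = √(2078744/(-316692) + 1861) = √(2078744*(-1/316692) + 1861) = √(-519686/79173 + 1861) = √(146821267/79173) = √1291586685799/26391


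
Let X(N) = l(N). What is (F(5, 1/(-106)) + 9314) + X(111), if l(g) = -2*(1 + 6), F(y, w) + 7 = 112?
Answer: 9405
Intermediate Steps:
F(y, w) = 105 (F(y, w) = -7 + 112 = 105)
l(g) = -14 (l(g) = -2*7 = -14)
X(N) = -14
(F(5, 1/(-106)) + 9314) + X(111) = (105 + 9314) - 14 = 9419 - 14 = 9405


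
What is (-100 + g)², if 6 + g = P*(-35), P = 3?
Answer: 44521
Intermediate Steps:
g = -111 (g = -6 + 3*(-35) = -6 - 105 = -111)
(-100 + g)² = (-100 - 111)² = (-211)² = 44521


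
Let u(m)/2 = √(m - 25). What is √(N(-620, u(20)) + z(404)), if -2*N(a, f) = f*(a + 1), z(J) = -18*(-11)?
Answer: √(198 + 619*I*√5) ≈ 28.251 + 24.497*I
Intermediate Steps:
z(J) = 198
u(m) = 2*√(-25 + m) (u(m) = 2*√(m - 25) = 2*√(-25 + m))
N(a, f) = -f*(1 + a)/2 (N(a, f) = -f*(a + 1)/2 = -f*(1 + a)/2)
√(N(-620, u(20)) + z(404)) = √(-2*√(-25 + 20)*(1 - 620)/2 + 198) = √(-½*2*√(-5)*(-619) + 198) = √(-½*2*(I*√5)*(-619) + 198) = √(-½*2*I*√5*(-619) + 198) = √(619*I*√5 + 198) = √(198 + 619*I*√5)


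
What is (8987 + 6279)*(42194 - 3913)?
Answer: 584397746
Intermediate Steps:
(8987 + 6279)*(42194 - 3913) = 15266*38281 = 584397746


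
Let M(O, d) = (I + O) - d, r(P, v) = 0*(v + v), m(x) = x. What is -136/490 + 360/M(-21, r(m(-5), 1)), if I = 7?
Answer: -6368/245 ≈ -25.992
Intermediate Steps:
r(P, v) = 0 (r(P, v) = 0*(2*v) = 0)
M(O, d) = 7 + O - d (M(O, d) = (7 + O) - d = 7 + O - d)
-136/490 + 360/M(-21, r(m(-5), 1)) = -136/490 + 360/(7 - 21 - 1*0) = -136*1/490 + 360/(7 - 21 + 0) = -68/245 + 360/(-14) = -68/245 + 360*(-1/14) = -68/245 - 180/7 = -6368/245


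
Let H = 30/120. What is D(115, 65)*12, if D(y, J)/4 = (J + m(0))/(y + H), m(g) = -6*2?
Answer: 10176/461 ≈ 22.074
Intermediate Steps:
m(g) = -12
H = ¼ (H = 30*(1/120) = ¼ ≈ 0.25000)
D(y, J) = 4*(-12 + J)/(¼ + y) (D(y, J) = 4*((J - 12)/(y + ¼)) = 4*((-12 + J)/(¼ + y)) = 4*(-12 + J)/(¼ + y))
D(115, 65)*12 = (16*(-12 + 65)/(1 + 4*115))*12 = (16*53/(1 + 460))*12 = (16*53/461)*12 = (16*(1/461)*53)*12 = (848/461)*12 = 10176/461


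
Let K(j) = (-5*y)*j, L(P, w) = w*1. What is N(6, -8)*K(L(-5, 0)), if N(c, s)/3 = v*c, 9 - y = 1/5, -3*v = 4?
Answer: 0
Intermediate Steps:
v = -4/3 (v = -⅓*4 = -4/3 ≈ -1.3333)
L(P, w) = w
y = 44/5 (y = 9 - 1/5 = 9 - 1*⅕ = 9 - ⅕ = 44/5 ≈ 8.8000)
K(j) = -44*j (K(j) = (-5*44/5)*j = -44*j)
N(c, s) = -4*c (N(c, s) = 3*(-4*c/3) = -4*c)
N(6, -8)*K(L(-5, 0)) = (-4*6)*(-44*0) = -24*0 = 0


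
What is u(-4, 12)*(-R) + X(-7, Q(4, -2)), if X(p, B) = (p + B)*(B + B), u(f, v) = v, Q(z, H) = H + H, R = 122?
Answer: -1376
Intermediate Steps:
Q(z, H) = 2*H
X(p, B) = 2*B*(B + p) (X(p, B) = (B + p)*(2*B) = 2*B*(B + p))
u(-4, 12)*(-R) + X(-7, Q(4, -2)) = 12*(-1*122) + 2*(2*(-2))*(2*(-2) - 7) = 12*(-122) + 2*(-4)*(-4 - 7) = -1464 + 2*(-4)*(-11) = -1464 + 88 = -1376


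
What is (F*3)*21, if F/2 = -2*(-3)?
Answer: 756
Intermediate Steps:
F = 12 (F = 2*(-2*(-3)) = 2*6 = 12)
(F*3)*21 = (12*3)*21 = 36*21 = 756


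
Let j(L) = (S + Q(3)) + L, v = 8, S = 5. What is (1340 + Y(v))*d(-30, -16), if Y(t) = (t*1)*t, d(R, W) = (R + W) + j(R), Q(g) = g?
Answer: -95472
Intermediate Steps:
j(L) = 8 + L (j(L) = (5 + 3) + L = 8 + L)
d(R, W) = 8 + W + 2*R (d(R, W) = (R + W) + (8 + R) = 8 + W + 2*R)
Y(t) = t² (Y(t) = t*t = t²)
(1340 + Y(v))*d(-30, -16) = (1340 + 8²)*(8 - 16 + 2*(-30)) = (1340 + 64)*(8 - 16 - 60) = 1404*(-68) = -95472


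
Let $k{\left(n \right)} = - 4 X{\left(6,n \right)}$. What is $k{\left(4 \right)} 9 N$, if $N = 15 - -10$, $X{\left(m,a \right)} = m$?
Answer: $-5400$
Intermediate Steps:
$k{\left(n \right)} = -24$ ($k{\left(n \right)} = \left(-4\right) 6 = -24$)
$N = 25$ ($N = 15 + 10 = 25$)
$k{\left(4 \right)} 9 N = \left(-24\right) 9 \cdot 25 = \left(-216\right) 25 = -5400$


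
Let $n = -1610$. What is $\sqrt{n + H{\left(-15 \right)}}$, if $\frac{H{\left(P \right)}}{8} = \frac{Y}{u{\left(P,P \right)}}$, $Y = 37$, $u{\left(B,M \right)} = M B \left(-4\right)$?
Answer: $\frac{2 i \sqrt{90581}}{15} \approx 40.129 i$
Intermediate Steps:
$u{\left(B,M \right)} = - 4 B M$ ($u{\left(B,M \right)} = B M \left(-4\right) = - 4 B M$)
$H{\left(P \right)} = - \frac{74}{P^{2}}$ ($H{\left(P \right)} = 8 \frac{37}{\left(-4\right) P P} = 8 \frac{37}{\left(-4\right) P^{2}} = 8 \cdot 37 \left(- \frac{1}{4 P^{2}}\right) = 8 \left(- \frac{37}{4 P^{2}}\right) = - \frac{74}{P^{2}}$)
$\sqrt{n + H{\left(-15 \right)}} = \sqrt{-1610 - \frac{74}{225}} = \sqrt{- \frac{362324}{225}} = \frac{2 i \sqrt{90581}}{15}$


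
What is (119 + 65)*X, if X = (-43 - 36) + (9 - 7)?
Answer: -14168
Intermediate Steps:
X = -77 (X = -79 + 2 = -77)
(119 + 65)*X = (119 + 65)*(-77) = 184*(-77) = -14168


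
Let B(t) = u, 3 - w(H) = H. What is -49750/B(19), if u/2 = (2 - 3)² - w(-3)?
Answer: 4975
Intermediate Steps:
w(H) = 3 - H
u = -10 (u = 2*((2 - 3)² - (3 - 1*(-3))) = 2*((-1)² - (3 + 3)) = 2*(1 - 1*6) = 2*(1 - 6) = 2*(-5) = -10)
B(t) = -10
-49750/B(19) = -49750/(-10) = -49750*(-⅒) = 4975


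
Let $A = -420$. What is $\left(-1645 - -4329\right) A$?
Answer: $-1127280$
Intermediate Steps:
$\left(-1645 - -4329\right) A = \left(-1645 - -4329\right) \left(-420\right) = \left(-1645 + 4329\right) \left(-420\right) = 2684 \left(-420\right) = -1127280$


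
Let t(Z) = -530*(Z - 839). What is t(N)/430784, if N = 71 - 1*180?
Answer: 1185/1016 ≈ 1.1663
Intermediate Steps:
N = -109 (N = 71 - 180 = -109)
t(Z) = 444670 - 530*Z (t(Z) = -530*(-839 + Z) = 444670 - 530*Z)
t(N)/430784 = (444670 - 530*(-109))/430784 = (444670 + 57770)*(1/430784) = 502440*(1/430784) = 1185/1016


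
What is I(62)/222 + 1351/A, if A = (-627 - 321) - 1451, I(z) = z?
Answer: -75592/266289 ≈ -0.28387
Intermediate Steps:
A = -2399 (A = -948 - 1451 = -2399)
I(62)/222 + 1351/A = 62/222 + 1351/(-2399) = 62*(1/222) + 1351*(-1/2399) = 31/111 - 1351/2399 = -75592/266289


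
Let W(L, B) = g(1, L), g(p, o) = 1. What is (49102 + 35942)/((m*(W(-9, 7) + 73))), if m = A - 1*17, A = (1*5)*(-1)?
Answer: -21261/407 ≈ -52.238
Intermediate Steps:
A = -5 (A = 5*(-1) = -5)
W(L, B) = 1
m = -22 (m = -5 - 1*17 = -5 - 17 = -22)
(49102 + 35942)/((m*(W(-9, 7) + 73))) = (49102 + 35942)/((-22*(1 + 73))) = 85044/((-22*74)) = 85044/(-1628) = 85044*(-1/1628) = -21261/407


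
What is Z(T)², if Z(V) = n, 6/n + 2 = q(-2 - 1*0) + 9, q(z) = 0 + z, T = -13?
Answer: 36/25 ≈ 1.4400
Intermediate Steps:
q(z) = z
n = 6/5 (n = 6/(-2 + ((-2 - 1*0) + 9)) = 6/(-2 + ((-2 + 0) + 9)) = 6/(-2 + (-2 + 9)) = 6/(-2 + 7) = 6/5 ≈ 1.2000)
Z(V) = 6/5
Z(T)² = (6/5)² = 36/25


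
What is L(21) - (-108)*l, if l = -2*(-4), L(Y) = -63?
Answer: 801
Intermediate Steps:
l = 8
L(21) - (-108)*l = -63 - (-108)*8 = -63 - 1*(-864) = -63 + 864 = 801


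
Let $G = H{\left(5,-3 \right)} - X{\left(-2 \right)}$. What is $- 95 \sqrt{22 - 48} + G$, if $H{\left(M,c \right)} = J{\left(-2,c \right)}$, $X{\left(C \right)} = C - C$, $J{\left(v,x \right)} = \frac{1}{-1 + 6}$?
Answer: $\frac{1}{5} - 95 i \sqrt{26} \approx 0.2 - 484.41 i$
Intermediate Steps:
$J{\left(v,x \right)} = \frac{1}{5}$
$X{\left(C \right)} = 0$
$H{\left(M,c \right)} = \frac{1}{5}$
$G = \frac{1}{5}$ ($G = \frac{1}{5} - 0 = \frac{1}{5} + 0 = \frac{1}{5} \approx 0.2$)
$- 95 \sqrt{22 - 48} + G = - 95 \sqrt{22 - 48} + \frac{1}{5} = - 95 \sqrt{-26} + \frac{1}{5} = - 95 i \sqrt{26} + \frac{1}{5} = \frac{1}{5} - 95 i \sqrt{26}$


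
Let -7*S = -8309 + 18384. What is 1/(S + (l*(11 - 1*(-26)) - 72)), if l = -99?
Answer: -7/36220 ≈ -0.00019326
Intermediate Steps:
S = -10075/7 (S = -(-8309 + 18384)/7 = -⅐*10075 = -10075/7 ≈ -1439.3)
1/(S + (l*(11 - 1*(-26)) - 72)) = 1/(-10075/7 + (-99*(11 - 1*(-26)) - 72)) = 1/(-10075/7 + (-99*(11 + 26) - 72)) = 1/(-10075/7 + (-99*37 - 72)) = 1/(-10075/7 + (-3663 - 72)) = 1/(-10075/7 - 3735) = 1/(-36220/7) = -7/36220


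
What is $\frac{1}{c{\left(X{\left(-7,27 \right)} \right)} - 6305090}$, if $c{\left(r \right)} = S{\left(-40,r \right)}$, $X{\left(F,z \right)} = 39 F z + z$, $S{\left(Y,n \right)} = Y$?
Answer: $- \frac{1}{6305130} \approx -1.586 \cdot 10^{-7}$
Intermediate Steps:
$X{\left(F,z \right)} = z + 39 F z$ ($X{\left(F,z \right)} = 39 F z + z = z + 39 F z$)
$c{\left(r \right)} = -40$
$\frac{1}{c{\left(X{\left(-7,27 \right)} \right)} - 6305090} = \frac{1}{-40 - 6305090} = \frac{1}{-6305130} = - \frac{1}{6305130}$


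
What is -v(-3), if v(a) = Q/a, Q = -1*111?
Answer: -37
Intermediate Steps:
Q = -111
v(a) = -111/a
-v(-3) = -(-111)/(-3) = -(-111)*(-1)/3 = -1*37 = -37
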